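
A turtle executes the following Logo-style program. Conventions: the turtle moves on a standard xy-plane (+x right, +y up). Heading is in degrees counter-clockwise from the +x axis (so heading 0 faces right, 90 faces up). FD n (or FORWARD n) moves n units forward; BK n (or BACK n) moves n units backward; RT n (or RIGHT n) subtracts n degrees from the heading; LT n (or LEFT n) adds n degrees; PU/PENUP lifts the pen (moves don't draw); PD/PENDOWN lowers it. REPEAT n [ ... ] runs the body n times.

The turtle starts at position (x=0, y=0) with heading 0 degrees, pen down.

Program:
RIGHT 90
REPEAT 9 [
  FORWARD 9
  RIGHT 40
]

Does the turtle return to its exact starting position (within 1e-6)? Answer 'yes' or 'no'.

Executing turtle program step by step:
Start: pos=(0,0), heading=0, pen down
RT 90: heading 0 -> 270
REPEAT 9 [
  -- iteration 1/9 --
  FD 9: (0,0) -> (0,-9) [heading=270, draw]
  RT 40: heading 270 -> 230
  -- iteration 2/9 --
  FD 9: (0,-9) -> (-5.785,-15.894) [heading=230, draw]
  RT 40: heading 230 -> 190
  -- iteration 3/9 --
  FD 9: (-5.785,-15.894) -> (-14.648,-17.457) [heading=190, draw]
  RT 40: heading 190 -> 150
  -- iteration 4/9 --
  FD 9: (-14.648,-17.457) -> (-22.443,-12.957) [heading=150, draw]
  RT 40: heading 150 -> 110
  -- iteration 5/9 --
  FD 9: (-22.443,-12.957) -> (-25.521,-4.5) [heading=110, draw]
  RT 40: heading 110 -> 70
  -- iteration 6/9 --
  FD 9: (-25.521,-4.5) -> (-22.443,3.957) [heading=70, draw]
  RT 40: heading 70 -> 30
  -- iteration 7/9 --
  FD 9: (-22.443,3.957) -> (-14.648,8.457) [heading=30, draw]
  RT 40: heading 30 -> 350
  -- iteration 8/9 --
  FD 9: (-14.648,8.457) -> (-5.785,6.894) [heading=350, draw]
  RT 40: heading 350 -> 310
  -- iteration 9/9 --
  FD 9: (-5.785,6.894) -> (0,0) [heading=310, draw]
  RT 40: heading 310 -> 270
]
Final: pos=(0,0), heading=270, 9 segment(s) drawn

Start position: (0, 0)
Final position: (0, 0)
Distance = 0; < 1e-6 -> CLOSED

Answer: yes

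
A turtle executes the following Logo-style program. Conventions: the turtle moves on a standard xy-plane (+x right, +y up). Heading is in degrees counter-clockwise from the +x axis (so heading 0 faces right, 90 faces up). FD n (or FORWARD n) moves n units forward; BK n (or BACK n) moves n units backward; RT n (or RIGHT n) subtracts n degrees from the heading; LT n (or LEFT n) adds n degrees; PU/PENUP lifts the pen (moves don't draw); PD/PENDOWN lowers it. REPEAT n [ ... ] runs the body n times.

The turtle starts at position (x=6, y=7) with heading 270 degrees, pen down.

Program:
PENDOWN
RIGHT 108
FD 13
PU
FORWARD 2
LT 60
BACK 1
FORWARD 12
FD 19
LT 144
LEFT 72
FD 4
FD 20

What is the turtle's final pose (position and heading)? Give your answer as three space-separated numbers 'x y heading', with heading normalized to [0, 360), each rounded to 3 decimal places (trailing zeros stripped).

Answer: -25.57 15.037 78

Derivation:
Executing turtle program step by step:
Start: pos=(6,7), heading=270, pen down
PD: pen down
RT 108: heading 270 -> 162
FD 13: (6,7) -> (-6.364,11.017) [heading=162, draw]
PU: pen up
FD 2: (-6.364,11.017) -> (-8.266,11.635) [heading=162, move]
LT 60: heading 162 -> 222
BK 1: (-8.266,11.635) -> (-7.523,12.304) [heading=222, move]
FD 12: (-7.523,12.304) -> (-16.44,4.275) [heading=222, move]
FD 19: (-16.44,4.275) -> (-30.56,-8.439) [heading=222, move]
LT 144: heading 222 -> 6
LT 72: heading 6 -> 78
FD 4: (-30.56,-8.439) -> (-29.729,-4.526) [heading=78, move]
FD 20: (-29.729,-4.526) -> (-25.57,15.037) [heading=78, move]
Final: pos=(-25.57,15.037), heading=78, 1 segment(s) drawn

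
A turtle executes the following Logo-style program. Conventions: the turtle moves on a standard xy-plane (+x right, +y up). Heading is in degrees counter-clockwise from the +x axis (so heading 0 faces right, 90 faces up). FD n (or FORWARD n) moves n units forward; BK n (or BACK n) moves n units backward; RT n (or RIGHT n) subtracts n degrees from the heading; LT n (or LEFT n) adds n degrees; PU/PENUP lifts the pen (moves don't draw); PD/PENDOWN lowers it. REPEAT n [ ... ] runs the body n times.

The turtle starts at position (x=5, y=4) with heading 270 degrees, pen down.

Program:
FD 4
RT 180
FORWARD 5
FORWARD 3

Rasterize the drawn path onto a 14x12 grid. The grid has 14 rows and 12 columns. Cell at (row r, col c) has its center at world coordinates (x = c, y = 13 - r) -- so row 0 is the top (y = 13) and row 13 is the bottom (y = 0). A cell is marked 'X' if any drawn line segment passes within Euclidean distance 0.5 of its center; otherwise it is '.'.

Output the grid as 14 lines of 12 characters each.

Segment 0: (5,4) -> (5,0)
Segment 1: (5,0) -> (5,5)
Segment 2: (5,5) -> (5,8)

Answer: ............
............
............
............
............
.....X......
.....X......
.....X......
.....X......
.....X......
.....X......
.....X......
.....X......
.....X......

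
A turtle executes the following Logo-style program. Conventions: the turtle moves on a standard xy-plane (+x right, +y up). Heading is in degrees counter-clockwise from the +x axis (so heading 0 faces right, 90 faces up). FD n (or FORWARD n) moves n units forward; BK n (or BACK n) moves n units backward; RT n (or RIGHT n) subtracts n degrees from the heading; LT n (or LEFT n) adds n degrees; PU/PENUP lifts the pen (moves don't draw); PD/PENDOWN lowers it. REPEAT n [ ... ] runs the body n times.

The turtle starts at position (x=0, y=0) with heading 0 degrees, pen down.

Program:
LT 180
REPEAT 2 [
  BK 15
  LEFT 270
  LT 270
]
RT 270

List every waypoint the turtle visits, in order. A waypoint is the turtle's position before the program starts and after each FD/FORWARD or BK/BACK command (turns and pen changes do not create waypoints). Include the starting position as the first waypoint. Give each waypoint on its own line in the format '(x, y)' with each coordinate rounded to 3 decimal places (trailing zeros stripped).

Answer: (0, 0)
(15, 0)
(0, 0)

Derivation:
Executing turtle program step by step:
Start: pos=(0,0), heading=0, pen down
LT 180: heading 0 -> 180
REPEAT 2 [
  -- iteration 1/2 --
  BK 15: (0,0) -> (15,0) [heading=180, draw]
  LT 270: heading 180 -> 90
  LT 270: heading 90 -> 0
  -- iteration 2/2 --
  BK 15: (15,0) -> (0,0) [heading=0, draw]
  LT 270: heading 0 -> 270
  LT 270: heading 270 -> 180
]
RT 270: heading 180 -> 270
Final: pos=(0,0), heading=270, 2 segment(s) drawn
Waypoints (3 total):
(0, 0)
(15, 0)
(0, 0)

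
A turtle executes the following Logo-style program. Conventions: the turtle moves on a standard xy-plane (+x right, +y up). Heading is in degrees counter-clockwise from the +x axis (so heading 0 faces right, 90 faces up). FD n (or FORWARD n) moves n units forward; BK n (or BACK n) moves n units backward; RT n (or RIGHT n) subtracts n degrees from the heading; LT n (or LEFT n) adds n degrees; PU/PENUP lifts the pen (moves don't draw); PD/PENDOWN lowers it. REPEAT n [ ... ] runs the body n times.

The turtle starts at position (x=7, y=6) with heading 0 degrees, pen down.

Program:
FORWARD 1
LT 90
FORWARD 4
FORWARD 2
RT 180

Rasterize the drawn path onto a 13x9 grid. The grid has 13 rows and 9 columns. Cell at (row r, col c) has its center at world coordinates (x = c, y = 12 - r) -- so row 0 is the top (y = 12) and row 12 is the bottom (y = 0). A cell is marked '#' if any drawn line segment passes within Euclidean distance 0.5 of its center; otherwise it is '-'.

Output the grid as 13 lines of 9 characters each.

Segment 0: (7,6) -> (8,6)
Segment 1: (8,6) -> (8,10)
Segment 2: (8,10) -> (8,12)

Answer: --------#
--------#
--------#
--------#
--------#
--------#
-------##
---------
---------
---------
---------
---------
---------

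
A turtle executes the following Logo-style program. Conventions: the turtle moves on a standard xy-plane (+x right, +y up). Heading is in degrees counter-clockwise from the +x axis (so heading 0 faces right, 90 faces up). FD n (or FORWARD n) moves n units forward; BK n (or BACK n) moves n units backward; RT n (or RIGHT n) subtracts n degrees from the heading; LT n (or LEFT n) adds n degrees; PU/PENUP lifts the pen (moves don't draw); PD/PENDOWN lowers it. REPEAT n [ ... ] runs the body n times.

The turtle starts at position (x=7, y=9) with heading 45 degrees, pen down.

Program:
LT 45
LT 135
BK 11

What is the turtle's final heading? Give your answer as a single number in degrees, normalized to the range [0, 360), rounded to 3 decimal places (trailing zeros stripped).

Answer: 225

Derivation:
Executing turtle program step by step:
Start: pos=(7,9), heading=45, pen down
LT 45: heading 45 -> 90
LT 135: heading 90 -> 225
BK 11: (7,9) -> (14.778,16.778) [heading=225, draw]
Final: pos=(14.778,16.778), heading=225, 1 segment(s) drawn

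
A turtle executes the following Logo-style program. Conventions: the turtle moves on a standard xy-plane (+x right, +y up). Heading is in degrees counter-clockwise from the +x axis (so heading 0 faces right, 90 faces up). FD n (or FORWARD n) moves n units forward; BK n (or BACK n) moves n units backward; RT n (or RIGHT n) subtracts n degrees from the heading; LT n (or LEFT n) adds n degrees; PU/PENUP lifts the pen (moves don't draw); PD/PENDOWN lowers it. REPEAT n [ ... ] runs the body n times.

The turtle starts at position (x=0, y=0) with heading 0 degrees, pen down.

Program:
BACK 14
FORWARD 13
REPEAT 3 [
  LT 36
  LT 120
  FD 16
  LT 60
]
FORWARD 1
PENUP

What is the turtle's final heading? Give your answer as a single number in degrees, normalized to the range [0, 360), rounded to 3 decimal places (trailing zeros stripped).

Answer: 288

Derivation:
Executing turtle program step by step:
Start: pos=(0,0), heading=0, pen down
BK 14: (0,0) -> (-14,0) [heading=0, draw]
FD 13: (-14,0) -> (-1,0) [heading=0, draw]
REPEAT 3 [
  -- iteration 1/3 --
  LT 36: heading 0 -> 36
  LT 120: heading 36 -> 156
  FD 16: (-1,0) -> (-15.617,6.508) [heading=156, draw]
  LT 60: heading 156 -> 216
  -- iteration 2/3 --
  LT 36: heading 216 -> 252
  LT 120: heading 252 -> 12
  FD 16: (-15.617,6.508) -> (0.034,9.834) [heading=12, draw]
  LT 60: heading 12 -> 72
  -- iteration 3/3 --
  LT 36: heading 72 -> 108
  LT 120: heading 108 -> 228
  FD 16: (0.034,9.834) -> (-10.672,-2.056) [heading=228, draw]
  LT 60: heading 228 -> 288
]
FD 1: (-10.672,-2.056) -> (-10.363,-3.007) [heading=288, draw]
PU: pen up
Final: pos=(-10.363,-3.007), heading=288, 6 segment(s) drawn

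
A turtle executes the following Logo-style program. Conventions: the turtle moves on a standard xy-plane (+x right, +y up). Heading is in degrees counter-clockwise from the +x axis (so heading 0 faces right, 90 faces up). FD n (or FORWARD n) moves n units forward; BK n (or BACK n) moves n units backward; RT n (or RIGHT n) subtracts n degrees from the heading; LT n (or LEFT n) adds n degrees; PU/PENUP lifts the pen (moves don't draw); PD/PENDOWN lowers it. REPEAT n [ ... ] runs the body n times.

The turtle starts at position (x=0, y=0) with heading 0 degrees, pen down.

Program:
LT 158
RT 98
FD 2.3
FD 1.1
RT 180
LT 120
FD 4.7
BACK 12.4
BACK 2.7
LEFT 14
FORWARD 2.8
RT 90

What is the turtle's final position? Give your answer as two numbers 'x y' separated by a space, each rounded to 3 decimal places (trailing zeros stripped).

Executing turtle program step by step:
Start: pos=(0,0), heading=0, pen down
LT 158: heading 0 -> 158
RT 98: heading 158 -> 60
FD 2.3: (0,0) -> (1.15,1.992) [heading=60, draw]
FD 1.1: (1.15,1.992) -> (1.7,2.944) [heading=60, draw]
RT 180: heading 60 -> 240
LT 120: heading 240 -> 0
FD 4.7: (1.7,2.944) -> (6.4,2.944) [heading=0, draw]
BK 12.4: (6.4,2.944) -> (-6,2.944) [heading=0, draw]
BK 2.7: (-6,2.944) -> (-8.7,2.944) [heading=0, draw]
LT 14: heading 0 -> 14
FD 2.8: (-8.7,2.944) -> (-5.983,3.622) [heading=14, draw]
RT 90: heading 14 -> 284
Final: pos=(-5.983,3.622), heading=284, 6 segment(s) drawn

Answer: -5.983 3.622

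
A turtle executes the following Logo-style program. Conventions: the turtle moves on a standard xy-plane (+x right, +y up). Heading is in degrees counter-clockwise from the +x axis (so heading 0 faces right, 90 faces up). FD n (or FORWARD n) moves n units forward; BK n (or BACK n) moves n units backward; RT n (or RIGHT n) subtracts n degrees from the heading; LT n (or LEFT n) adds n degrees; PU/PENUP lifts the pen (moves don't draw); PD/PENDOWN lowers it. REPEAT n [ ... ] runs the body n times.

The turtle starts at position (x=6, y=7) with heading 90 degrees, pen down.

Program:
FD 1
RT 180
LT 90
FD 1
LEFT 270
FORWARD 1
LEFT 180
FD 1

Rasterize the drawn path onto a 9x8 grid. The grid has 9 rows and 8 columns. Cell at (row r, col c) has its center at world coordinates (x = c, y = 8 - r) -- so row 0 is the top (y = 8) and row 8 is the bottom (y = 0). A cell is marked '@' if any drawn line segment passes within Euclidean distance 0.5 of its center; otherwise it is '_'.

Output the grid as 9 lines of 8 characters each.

Answer: ______@@
______@@
________
________
________
________
________
________
________

Derivation:
Segment 0: (6,7) -> (6,8)
Segment 1: (6,8) -> (7,8)
Segment 2: (7,8) -> (7,7)
Segment 3: (7,7) -> (7,8)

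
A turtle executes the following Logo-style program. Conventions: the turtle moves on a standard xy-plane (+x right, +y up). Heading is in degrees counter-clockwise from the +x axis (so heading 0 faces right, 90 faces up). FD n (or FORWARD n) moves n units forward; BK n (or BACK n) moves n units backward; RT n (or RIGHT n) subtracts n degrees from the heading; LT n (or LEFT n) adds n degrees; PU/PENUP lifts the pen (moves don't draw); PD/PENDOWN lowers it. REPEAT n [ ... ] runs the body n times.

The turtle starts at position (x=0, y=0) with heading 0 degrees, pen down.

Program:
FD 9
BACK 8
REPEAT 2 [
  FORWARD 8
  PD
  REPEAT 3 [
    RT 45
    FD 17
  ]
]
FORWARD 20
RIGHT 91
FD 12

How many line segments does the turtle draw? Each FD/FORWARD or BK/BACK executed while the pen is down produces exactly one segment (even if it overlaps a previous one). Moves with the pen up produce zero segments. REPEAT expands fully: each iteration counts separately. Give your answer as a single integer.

Answer: 12

Derivation:
Executing turtle program step by step:
Start: pos=(0,0), heading=0, pen down
FD 9: (0,0) -> (9,0) [heading=0, draw]
BK 8: (9,0) -> (1,0) [heading=0, draw]
REPEAT 2 [
  -- iteration 1/2 --
  FD 8: (1,0) -> (9,0) [heading=0, draw]
  PD: pen down
  REPEAT 3 [
    -- iteration 1/3 --
    RT 45: heading 0 -> 315
    FD 17: (9,0) -> (21.021,-12.021) [heading=315, draw]
    -- iteration 2/3 --
    RT 45: heading 315 -> 270
    FD 17: (21.021,-12.021) -> (21.021,-29.021) [heading=270, draw]
    -- iteration 3/3 --
    RT 45: heading 270 -> 225
    FD 17: (21.021,-29.021) -> (9,-41.042) [heading=225, draw]
  ]
  -- iteration 2/2 --
  FD 8: (9,-41.042) -> (3.343,-46.698) [heading=225, draw]
  PD: pen down
  REPEAT 3 [
    -- iteration 1/3 --
    RT 45: heading 225 -> 180
    FD 17: (3.343,-46.698) -> (-13.657,-46.698) [heading=180, draw]
    -- iteration 2/3 --
    RT 45: heading 180 -> 135
    FD 17: (-13.657,-46.698) -> (-25.678,-34.678) [heading=135, draw]
    -- iteration 3/3 --
    RT 45: heading 135 -> 90
    FD 17: (-25.678,-34.678) -> (-25.678,-17.678) [heading=90, draw]
  ]
]
FD 20: (-25.678,-17.678) -> (-25.678,2.322) [heading=90, draw]
RT 91: heading 90 -> 359
FD 12: (-25.678,2.322) -> (-13.679,2.113) [heading=359, draw]
Final: pos=(-13.679,2.113), heading=359, 12 segment(s) drawn
Segments drawn: 12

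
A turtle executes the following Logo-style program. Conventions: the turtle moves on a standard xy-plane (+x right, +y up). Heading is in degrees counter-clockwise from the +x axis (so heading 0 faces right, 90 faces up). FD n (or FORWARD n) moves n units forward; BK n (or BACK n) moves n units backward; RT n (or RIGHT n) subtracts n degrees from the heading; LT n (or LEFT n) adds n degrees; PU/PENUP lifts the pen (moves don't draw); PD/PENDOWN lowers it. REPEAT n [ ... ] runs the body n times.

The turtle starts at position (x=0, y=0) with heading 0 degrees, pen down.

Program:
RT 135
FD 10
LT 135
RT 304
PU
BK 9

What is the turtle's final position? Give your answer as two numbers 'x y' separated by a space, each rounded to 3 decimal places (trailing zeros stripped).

Answer: -12.104 -14.532

Derivation:
Executing turtle program step by step:
Start: pos=(0,0), heading=0, pen down
RT 135: heading 0 -> 225
FD 10: (0,0) -> (-7.071,-7.071) [heading=225, draw]
LT 135: heading 225 -> 0
RT 304: heading 0 -> 56
PU: pen up
BK 9: (-7.071,-7.071) -> (-12.104,-14.532) [heading=56, move]
Final: pos=(-12.104,-14.532), heading=56, 1 segment(s) drawn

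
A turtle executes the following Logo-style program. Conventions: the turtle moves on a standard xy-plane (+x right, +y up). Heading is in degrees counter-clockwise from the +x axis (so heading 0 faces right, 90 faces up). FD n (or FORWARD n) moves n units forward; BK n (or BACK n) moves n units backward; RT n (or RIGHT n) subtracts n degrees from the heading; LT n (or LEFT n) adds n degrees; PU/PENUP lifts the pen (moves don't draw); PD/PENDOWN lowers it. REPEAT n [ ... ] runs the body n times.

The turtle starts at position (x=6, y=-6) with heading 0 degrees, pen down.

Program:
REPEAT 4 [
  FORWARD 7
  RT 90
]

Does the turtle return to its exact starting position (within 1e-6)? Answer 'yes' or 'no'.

Answer: yes

Derivation:
Executing turtle program step by step:
Start: pos=(6,-6), heading=0, pen down
REPEAT 4 [
  -- iteration 1/4 --
  FD 7: (6,-6) -> (13,-6) [heading=0, draw]
  RT 90: heading 0 -> 270
  -- iteration 2/4 --
  FD 7: (13,-6) -> (13,-13) [heading=270, draw]
  RT 90: heading 270 -> 180
  -- iteration 3/4 --
  FD 7: (13,-13) -> (6,-13) [heading=180, draw]
  RT 90: heading 180 -> 90
  -- iteration 4/4 --
  FD 7: (6,-13) -> (6,-6) [heading=90, draw]
  RT 90: heading 90 -> 0
]
Final: pos=(6,-6), heading=0, 4 segment(s) drawn

Start position: (6, -6)
Final position: (6, -6)
Distance = 0; < 1e-6 -> CLOSED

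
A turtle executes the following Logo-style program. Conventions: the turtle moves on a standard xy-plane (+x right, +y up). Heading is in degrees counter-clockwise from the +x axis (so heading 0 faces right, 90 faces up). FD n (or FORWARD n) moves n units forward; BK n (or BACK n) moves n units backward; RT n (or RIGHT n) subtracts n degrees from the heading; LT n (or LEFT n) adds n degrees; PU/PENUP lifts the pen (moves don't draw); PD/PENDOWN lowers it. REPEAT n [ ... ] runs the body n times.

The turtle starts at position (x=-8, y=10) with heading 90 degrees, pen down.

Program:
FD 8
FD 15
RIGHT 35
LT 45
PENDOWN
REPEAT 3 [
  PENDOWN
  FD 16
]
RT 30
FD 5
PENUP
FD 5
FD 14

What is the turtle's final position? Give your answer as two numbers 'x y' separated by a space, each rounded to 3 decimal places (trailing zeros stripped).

Executing turtle program step by step:
Start: pos=(-8,10), heading=90, pen down
FD 8: (-8,10) -> (-8,18) [heading=90, draw]
FD 15: (-8,18) -> (-8,33) [heading=90, draw]
RT 35: heading 90 -> 55
LT 45: heading 55 -> 100
PD: pen down
REPEAT 3 [
  -- iteration 1/3 --
  PD: pen down
  FD 16: (-8,33) -> (-10.778,48.757) [heading=100, draw]
  -- iteration 2/3 --
  PD: pen down
  FD 16: (-10.778,48.757) -> (-13.557,64.514) [heading=100, draw]
  -- iteration 3/3 --
  PD: pen down
  FD 16: (-13.557,64.514) -> (-16.335,80.271) [heading=100, draw]
]
RT 30: heading 100 -> 70
FD 5: (-16.335,80.271) -> (-14.625,84.969) [heading=70, draw]
PU: pen up
FD 5: (-14.625,84.969) -> (-12.915,89.668) [heading=70, move]
FD 14: (-12.915,89.668) -> (-8.127,102.823) [heading=70, move]
Final: pos=(-8.127,102.823), heading=70, 6 segment(s) drawn

Answer: -8.127 102.823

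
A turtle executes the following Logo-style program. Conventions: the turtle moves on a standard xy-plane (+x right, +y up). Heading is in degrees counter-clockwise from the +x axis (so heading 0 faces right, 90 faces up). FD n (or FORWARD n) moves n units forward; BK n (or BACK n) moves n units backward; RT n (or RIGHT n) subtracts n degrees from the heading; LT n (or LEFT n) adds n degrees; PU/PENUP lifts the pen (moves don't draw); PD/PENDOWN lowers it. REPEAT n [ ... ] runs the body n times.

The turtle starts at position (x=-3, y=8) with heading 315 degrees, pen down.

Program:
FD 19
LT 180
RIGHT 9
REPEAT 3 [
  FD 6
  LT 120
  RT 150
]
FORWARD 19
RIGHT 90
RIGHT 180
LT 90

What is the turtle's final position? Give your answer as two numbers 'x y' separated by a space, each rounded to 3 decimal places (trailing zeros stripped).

Answer: 24.093 22.035

Derivation:
Executing turtle program step by step:
Start: pos=(-3,8), heading=315, pen down
FD 19: (-3,8) -> (10.435,-5.435) [heading=315, draw]
LT 180: heading 315 -> 135
RT 9: heading 135 -> 126
REPEAT 3 [
  -- iteration 1/3 --
  FD 6: (10.435,-5.435) -> (6.908,-0.581) [heading=126, draw]
  LT 120: heading 126 -> 246
  RT 150: heading 246 -> 96
  -- iteration 2/3 --
  FD 6: (6.908,-0.581) -> (6.281,5.386) [heading=96, draw]
  LT 120: heading 96 -> 216
  RT 150: heading 216 -> 66
  -- iteration 3/3 --
  FD 6: (6.281,5.386) -> (8.722,10.867) [heading=66, draw]
  LT 120: heading 66 -> 186
  RT 150: heading 186 -> 36
]
FD 19: (8.722,10.867) -> (24.093,22.035) [heading=36, draw]
RT 90: heading 36 -> 306
RT 180: heading 306 -> 126
LT 90: heading 126 -> 216
Final: pos=(24.093,22.035), heading=216, 5 segment(s) drawn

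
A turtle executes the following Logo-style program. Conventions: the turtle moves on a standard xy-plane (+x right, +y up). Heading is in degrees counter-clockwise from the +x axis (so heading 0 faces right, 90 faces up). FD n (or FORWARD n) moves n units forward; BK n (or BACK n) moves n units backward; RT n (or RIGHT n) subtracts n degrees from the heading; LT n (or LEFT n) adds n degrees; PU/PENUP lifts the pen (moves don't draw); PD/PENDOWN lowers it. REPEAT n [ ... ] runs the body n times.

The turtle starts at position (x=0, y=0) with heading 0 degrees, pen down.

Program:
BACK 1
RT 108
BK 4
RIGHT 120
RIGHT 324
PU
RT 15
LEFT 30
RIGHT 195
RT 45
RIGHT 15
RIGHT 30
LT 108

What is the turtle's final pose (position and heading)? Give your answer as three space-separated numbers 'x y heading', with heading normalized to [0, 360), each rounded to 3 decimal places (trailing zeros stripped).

Answer: 0.236 3.804 6

Derivation:
Executing turtle program step by step:
Start: pos=(0,0), heading=0, pen down
BK 1: (0,0) -> (-1,0) [heading=0, draw]
RT 108: heading 0 -> 252
BK 4: (-1,0) -> (0.236,3.804) [heading=252, draw]
RT 120: heading 252 -> 132
RT 324: heading 132 -> 168
PU: pen up
RT 15: heading 168 -> 153
LT 30: heading 153 -> 183
RT 195: heading 183 -> 348
RT 45: heading 348 -> 303
RT 15: heading 303 -> 288
RT 30: heading 288 -> 258
LT 108: heading 258 -> 6
Final: pos=(0.236,3.804), heading=6, 2 segment(s) drawn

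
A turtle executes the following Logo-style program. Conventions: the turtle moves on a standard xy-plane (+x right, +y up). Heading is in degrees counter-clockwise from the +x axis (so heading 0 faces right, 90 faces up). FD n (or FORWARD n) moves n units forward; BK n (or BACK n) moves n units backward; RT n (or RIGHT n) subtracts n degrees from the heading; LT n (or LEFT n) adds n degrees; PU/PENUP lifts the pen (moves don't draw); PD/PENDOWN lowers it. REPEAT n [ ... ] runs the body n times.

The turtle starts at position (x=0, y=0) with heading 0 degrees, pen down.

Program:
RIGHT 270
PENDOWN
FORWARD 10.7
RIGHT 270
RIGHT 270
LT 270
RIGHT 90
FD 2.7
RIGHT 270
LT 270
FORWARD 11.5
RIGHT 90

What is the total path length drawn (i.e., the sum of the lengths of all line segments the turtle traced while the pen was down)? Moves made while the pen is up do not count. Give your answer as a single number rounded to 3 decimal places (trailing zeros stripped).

Executing turtle program step by step:
Start: pos=(0,0), heading=0, pen down
RT 270: heading 0 -> 90
PD: pen down
FD 10.7: (0,0) -> (0,10.7) [heading=90, draw]
RT 270: heading 90 -> 180
RT 270: heading 180 -> 270
LT 270: heading 270 -> 180
RT 90: heading 180 -> 90
FD 2.7: (0,10.7) -> (0,13.4) [heading=90, draw]
RT 270: heading 90 -> 180
LT 270: heading 180 -> 90
FD 11.5: (0,13.4) -> (0,24.9) [heading=90, draw]
RT 90: heading 90 -> 0
Final: pos=(0,24.9), heading=0, 3 segment(s) drawn

Segment lengths:
  seg 1: (0,0) -> (0,10.7), length = 10.7
  seg 2: (0,10.7) -> (0,13.4), length = 2.7
  seg 3: (0,13.4) -> (0,24.9), length = 11.5
Total = 24.9

Answer: 24.9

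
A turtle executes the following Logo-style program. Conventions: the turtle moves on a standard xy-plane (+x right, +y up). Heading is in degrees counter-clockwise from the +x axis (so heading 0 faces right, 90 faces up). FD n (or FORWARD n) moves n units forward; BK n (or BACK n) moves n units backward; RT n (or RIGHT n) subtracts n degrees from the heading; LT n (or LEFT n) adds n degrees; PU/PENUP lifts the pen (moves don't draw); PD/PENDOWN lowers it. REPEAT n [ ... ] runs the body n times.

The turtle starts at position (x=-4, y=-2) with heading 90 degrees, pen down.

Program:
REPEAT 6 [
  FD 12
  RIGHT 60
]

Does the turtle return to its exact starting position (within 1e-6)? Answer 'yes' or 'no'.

Executing turtle program step by step:
Start: pos=(-4,-2), heading=90, pen down
REPEAT 6 [
  -- iteration 1/6 --
  FD 12: (-4,-2) -> (-4,10) [heading=90, draw]
  RT 60: heading 90 -> 30
  -- iteration 2/6 --
  FD 12: (-4,10) -> (6.392,16) [heading=30, draw]
  RT 60: heading 30 -> 330
  -- iteration 3/6 --
  FD 12: (6.392,16) -> (16.785,10) [heading=330, draw]
  RT 60: heading 330 -> 270
  -- iteration 4/6 --
  FD 12: (16.785,10) -> (16.785,-2) [heading=270, draw]
  RT 60: heading 270 -> 210
  -- iteration 5/6 --
  FD 12: (16.785,-2) -> (6.392,-8) [heading=210, draw]
  RT 60: heading 210 -> 150
  -- iteration 6/6 --
  FD 12: (6.392,-8) -> (-4,-2) [heading=150, draw]
  RT 60: heading 150 -> 90
]
Final: pos=(-4,-2), heading=90, 6 segment(s) drawn

Start position: (-4, -2)
Final position: (-4, -2)
Distance = 0; < 1e-6 -> CLOSED

Answer: yes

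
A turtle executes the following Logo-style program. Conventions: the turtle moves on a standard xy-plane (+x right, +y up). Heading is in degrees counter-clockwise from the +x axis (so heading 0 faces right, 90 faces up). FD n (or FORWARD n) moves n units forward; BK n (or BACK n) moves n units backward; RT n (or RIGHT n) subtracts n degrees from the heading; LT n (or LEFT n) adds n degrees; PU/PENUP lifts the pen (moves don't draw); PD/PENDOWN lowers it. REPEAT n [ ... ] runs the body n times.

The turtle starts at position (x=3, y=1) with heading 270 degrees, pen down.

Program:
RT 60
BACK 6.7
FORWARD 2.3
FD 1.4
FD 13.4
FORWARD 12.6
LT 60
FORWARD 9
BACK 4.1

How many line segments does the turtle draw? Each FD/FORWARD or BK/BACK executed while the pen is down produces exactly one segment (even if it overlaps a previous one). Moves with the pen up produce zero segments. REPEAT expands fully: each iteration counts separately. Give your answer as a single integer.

Answer: 7

Derivation:
Executing turtle program step by step:
Start: pos=(3,1), heading=270, pen down
RT 60: heading 270 -> 210
BK 6.7: (3,1) -> (8.802,4.35) [heading=210, draw]
FD 2.3: (8.802,4.35) -> (6.811,3.2) [heading=210, draw]
FD 1.4: (6.811,3.2) -> (5.598,2.5) [heading=210, draw]
FD 13.4: (5.598,2.5) -> (-6.007,-4.2) [heading=210, draw]
FD 12.6: (-6.007,-4.2) -> (-16.919,-10.5) [heading=210, draw]
LT 60: heading 210 -> 270
FD 9: (-16.919,-10.5) -> (-16.919,-19.5) [heading=270, draw]
BK 4.1: (-16.919,-19.5) -> (-16.919,-15.4) [heading=270, draw]
Final: pos=(-16.919,-15.4), heading=270, 7 segment(s) drawn
Segments drawn: 7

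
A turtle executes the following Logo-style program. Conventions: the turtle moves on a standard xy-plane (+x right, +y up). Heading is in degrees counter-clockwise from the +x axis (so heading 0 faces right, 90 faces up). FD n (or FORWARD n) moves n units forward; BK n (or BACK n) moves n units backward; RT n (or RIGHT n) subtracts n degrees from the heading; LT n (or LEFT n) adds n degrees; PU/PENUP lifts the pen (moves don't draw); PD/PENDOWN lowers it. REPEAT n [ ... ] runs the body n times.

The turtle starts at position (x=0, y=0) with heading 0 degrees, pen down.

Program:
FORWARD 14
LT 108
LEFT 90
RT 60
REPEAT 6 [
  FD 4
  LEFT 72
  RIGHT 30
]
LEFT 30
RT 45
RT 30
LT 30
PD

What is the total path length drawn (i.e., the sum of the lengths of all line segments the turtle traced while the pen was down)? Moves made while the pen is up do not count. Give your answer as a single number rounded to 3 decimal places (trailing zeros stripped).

Answer: 38

Derivation:
Executing turtle program step by step:
Start: pos=(0,0), heading=0, pen down
FD 14: (0,0) -> (14,0) [heading=0, draw]
LT 108: heading 0 -> 108
LT 90: heading 108 -> 198
RT 60: heading 198 -> 138
REPEAT 6 [
  -- iteration 1/6 --
  FD 4: (14,0) -> (11.027,2.677) [heading=138, draw]
  LT 72: heading 138 -> 210
  RT 30: heading 210 -> 180
  -- iteration 2/6 --
  FD 4: (11.027,2.677) -> (7.027,2.677) [heading=180, draw]
  LT 72: heading 180 -> 252
  RT 30: heading 252 -> 222
  -- iteration 3/6 --
  FD 4: (7.027,2.677) -> (4.055,0) [heading=222, draw]
  LT 72: heading 222 -> 294
  RT 30: heading 294 -> 264
  -- iteration 4/6 --
  FD 4: (4.055,0) -> (3.637,-3.978) [heading=264, draw]
  LT 72: heading 264 -> 336
  RT 30: heading 336 -> 306
  -- iteration 5/6 --
  FD 4: (3.637,-3.978) -> (5.988,-7.214) [heading=306, draw]
  LT 72: heading 306 -> 18
  RT 30: heading 18 -> 348
  -- iteration 6/6 --
  FD 4: (5.988,-7.214) -> (9.9,-8.046) [heading=348, draw]
  LT 72: heading 348 -> 60
  RT 30: heading 60 -> 30
]
LT 30: heading 30 -> 60
RT 45: heading 60 -> 15
RT 30: heading 15 -> 345
LT 30: heading 345 -> 15
PD: pen down
Final: pos=(9.9,-8.046), heading=15, 7 segment(s) drawn

Segment lengths:
  seg 1: (0,0) -> (14,0), length = 14
  seg 2: (14,0) -> (11.027,2.677), length = 4
  seg 3: (11.027,2.677) -> (7.027,2.677), length = 4
  seg 4: (7.027,2.677) -> (4.055,0), length = 4
  seg 5: (4.055,0) -> (3.637,-3.978), length = 4
  seg 6: (3.637,-3.978) -> (5.988,-7.214), length = 4
  seg 7: (5.988,-7.214) -> (9.9,-8.046), length = 4
Total = 38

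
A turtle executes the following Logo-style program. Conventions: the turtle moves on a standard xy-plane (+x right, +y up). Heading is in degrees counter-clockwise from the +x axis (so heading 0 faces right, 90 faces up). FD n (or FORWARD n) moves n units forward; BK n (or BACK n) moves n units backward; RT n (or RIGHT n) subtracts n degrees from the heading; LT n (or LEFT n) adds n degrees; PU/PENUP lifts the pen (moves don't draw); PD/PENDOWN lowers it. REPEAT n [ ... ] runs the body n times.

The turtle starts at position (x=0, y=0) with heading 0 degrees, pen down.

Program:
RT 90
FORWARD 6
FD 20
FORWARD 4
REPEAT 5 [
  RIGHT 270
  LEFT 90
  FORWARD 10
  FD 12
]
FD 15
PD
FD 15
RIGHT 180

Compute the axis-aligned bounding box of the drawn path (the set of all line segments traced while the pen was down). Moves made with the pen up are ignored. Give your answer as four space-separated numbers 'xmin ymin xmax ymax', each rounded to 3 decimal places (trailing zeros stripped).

Executing turtle program step by step:
Start: pos=(0,0), heading=0, pen down
RT 90: heading 0 -> 270
FD 6: (0,0) -> (0,-6) [heading=270, draw]
FD 20: (0,-6) -> (0,-26) [heading=270, draw]
FD 4: (0,-26) -> (0,-30) [heading=270, draw]
REPEAT 5 [
  -- iteration 1/5 --
  RT 270: heading 270 -> 0
  LT 90: heading 0 -> 90
  FD 10: (0,-30) -> (0,-20) [heading=90, draw]
  FD 12: (0,-20) -> (0,-8) [heading=90, draw]
  -- iteration 2/5 --
  RT 270: heading 90 -> 180
  LT 90: heading 180 -> 270
  FD 10: (0,-8) -> (0,-18) [heading=270, draw]
  FD 12: (0,-18) -> (0,-30) [heading=270, draw]
  -- iteration 3/5 --
  RT 270: heading 270 -> 0
  LT 90: heading 0 -> 90
  FD 10: (0,-30) -> (0,-20) [heading=90, draw]
  FD 12: (0,-20) -> (0,-8) [heading=90, draw]
  -- iteration 4/5 --
  RT 270: heading 90 -> 180
  LT 90: heading 180 -> 270
  FD 10: (0,-8) -> (0,-18) [heading=270, draw]
  FD 12: (0,-18) -> (0,-30) [heading=270, draw]
  -- iteration 5/5 --
  RT 270: heading 270 -> 0
  LT 90: heading 0 -> 90
  FD 10: (0,-30) -> (0,-20) [heading=90, draw]
  FD 12: (0,-20) -> (0,-8) [heading=90, draw]
]
FD 15: (0,-8) -> (0,7) [heading=90, draw]
PD: pen down
FD 15: (0,7) -> (0,22) [heading=90, draw]
RT 180: heading 90 -> 270
Final: pos=(0,22), heading=270, 15 segment(s) drawn

Segment endpoints: x in {0, 0, 0, 0, 0, 0, 0, 0, 0, 0, 0, 0, 0, 0, 0, 0}, y in {-30, -26, -20, -18, -8, -6, 0, 7, 22}
xmin=0, ymin=-30, xmax=0, ymax=22

Answer: 0 -30 0 22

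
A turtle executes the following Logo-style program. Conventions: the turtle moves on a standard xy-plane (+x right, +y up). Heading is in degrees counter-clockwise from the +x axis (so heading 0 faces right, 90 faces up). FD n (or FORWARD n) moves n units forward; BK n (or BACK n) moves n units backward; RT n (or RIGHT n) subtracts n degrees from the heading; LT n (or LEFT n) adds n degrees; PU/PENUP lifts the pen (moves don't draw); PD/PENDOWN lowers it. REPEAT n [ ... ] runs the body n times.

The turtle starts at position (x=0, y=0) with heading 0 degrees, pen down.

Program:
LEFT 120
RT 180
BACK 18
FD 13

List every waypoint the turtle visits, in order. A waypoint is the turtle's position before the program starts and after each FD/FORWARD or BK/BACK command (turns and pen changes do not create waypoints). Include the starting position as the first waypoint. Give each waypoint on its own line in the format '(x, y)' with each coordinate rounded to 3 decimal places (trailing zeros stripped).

Answer: (0, 0)
(-9, 15.588)
(-2.5, 4.33)

Derivation:
Executing turtle program step by step:
Start: pos=(0,0), heading=0, pen down
LT 120: heading 0 -> 120
RT 180: heading 120 -> 300
BK 18: (0,0) -> (-9,15.588) [heading=300, draw]
FD 13: (-9,15.588) -> (-2.5,4.33) [heading=300, draw]
Final: pos=(-2.5,4.33), heading=300, 2 segment(s) drawn
Waypoints (3 total):
(0, 0)
(-9, 15.588)
(-2.5, 4.33)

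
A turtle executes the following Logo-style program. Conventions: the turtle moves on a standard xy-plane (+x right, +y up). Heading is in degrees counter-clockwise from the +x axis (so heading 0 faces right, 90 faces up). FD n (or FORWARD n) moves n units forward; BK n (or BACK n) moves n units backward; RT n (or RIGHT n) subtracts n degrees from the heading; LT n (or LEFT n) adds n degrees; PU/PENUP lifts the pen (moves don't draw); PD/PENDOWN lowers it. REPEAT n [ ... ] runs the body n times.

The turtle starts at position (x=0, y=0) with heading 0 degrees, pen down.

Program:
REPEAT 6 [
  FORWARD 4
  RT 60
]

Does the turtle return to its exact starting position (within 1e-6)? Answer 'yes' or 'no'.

Executing turtle program step by step:
Start: pos=(0,0), heading=0, pen down
REPEAT 6 [
  -- iteration 1/6 --
  FD 4: (0,0) -> (4,0) [heading=0, draw]
  RT 60: heading 0 -> 300
  -- iteration 2/6 --
  FD 4: (4,0) -> (6,-3.464) [heading=300, draw]
  RT 60: heading 300 -> 240
  -- iteration 3/6 --
  FD 4: (6,-3.464) -> (4,-6.928) [heading=240, draw]
  RT 60: heading 240 -> 180
  -- iteration 4/6 --
  FD 4: (4,-6.928) -> (0,-6.928) [heading=180, draw]
  RT 60: heading 180 -> 120
  -- iteration 5/6 --
  FD 4: (0,-6.928) -> (-2,-3.464) [heading=120, draw]
  RT 60: heading 120 -> 60
  -- iteration 6/6 --
  FD 4: (-2,-3.464) -> (0,0) [heading=60, draw]
  RT 60: heading 60 -> 0
]
Final: pos=(0,0), heading=0, 6 segment(s) drawn

Start position: (0, 0)
Final position: (0, 0)
Distance = 0; < 1e-6 -> CLOSED

Answer: yes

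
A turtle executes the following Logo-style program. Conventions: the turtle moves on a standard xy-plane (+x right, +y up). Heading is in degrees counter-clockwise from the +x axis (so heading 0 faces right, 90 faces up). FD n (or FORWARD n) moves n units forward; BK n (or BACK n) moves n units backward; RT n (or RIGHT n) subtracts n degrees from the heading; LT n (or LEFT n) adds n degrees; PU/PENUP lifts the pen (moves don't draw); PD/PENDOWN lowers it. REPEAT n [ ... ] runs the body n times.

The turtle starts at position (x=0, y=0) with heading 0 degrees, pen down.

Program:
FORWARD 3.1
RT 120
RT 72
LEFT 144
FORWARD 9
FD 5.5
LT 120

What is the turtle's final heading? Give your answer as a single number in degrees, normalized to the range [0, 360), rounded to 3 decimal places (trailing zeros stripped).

Answer: 72

Derivation:
Executing turtle program step by step:
Start: pos=(0,0), heading=0, pen down
FD 3.1: (0,0) -> (3.1,0) [heading=0, draw]
RT 120: heading 0 -> 240
RT 72: heading 240 -> 168
LT 144: heading 168 -> 312
FD 9: (3.1,0) -> (9.122,-6.688) [heading=312, draw]
FD 5.5: (9.122,-6.688) -> (12.802,-10.776) [heading=312, draw]
LT 120: heading 312 -> 72
Final: pos=(12.802,-10.776), heading=72, 3 segment(s) drawn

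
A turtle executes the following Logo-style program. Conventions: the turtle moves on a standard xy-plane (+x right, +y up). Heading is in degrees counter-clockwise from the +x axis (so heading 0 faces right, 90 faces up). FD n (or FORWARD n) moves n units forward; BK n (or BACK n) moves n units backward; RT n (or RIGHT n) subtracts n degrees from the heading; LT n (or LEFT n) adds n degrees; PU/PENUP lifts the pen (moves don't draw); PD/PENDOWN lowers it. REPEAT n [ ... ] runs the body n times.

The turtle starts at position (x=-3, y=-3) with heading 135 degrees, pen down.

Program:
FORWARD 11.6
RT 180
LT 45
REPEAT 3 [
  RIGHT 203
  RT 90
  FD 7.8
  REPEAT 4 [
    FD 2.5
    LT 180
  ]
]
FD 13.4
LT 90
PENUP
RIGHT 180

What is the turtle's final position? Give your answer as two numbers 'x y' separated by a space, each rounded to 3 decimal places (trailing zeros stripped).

Answer: -33.365 10.396

Derivation:
Executing turtle program step by step:
Start: pos=(-3,-3), heading=135, pen down
FD 11.6: (-3,-3) -> (-11.202,5.202) [heading=135, draw]
RT 180: heading 135 -> 315
LT 45: heading 315 -> 0
REPEAT 3 [
  -- iteration 1/3 --
  RT 203: heading 0 -> 157
  RT 90: heading 157 -> 67
  FD 7.8: (-11.202,5.202) -> (-8.155,12.382) [heading=67, draw]
  REPEAT 4 [
    -- iteration 1/4 --
    FD 2.5: (-8.155,12.382) -> (-7.178,14.684) [heading=67, draw]
    LT 180: heading 67 -> 247
    -- iteration 2/4 --
    FD 2.5: (-7.178,14.684) -> (-8.155,12.382) [heading=247, draw]
    LT 180: heading 247 -> 67
    -- iteration 3/4 --
    FD 2.5: (-8.155,12.382) -> (-7.178,14.684) [heading=67, draw]
    LT 180: heading 67 -> 247
    -- iteration 4/4 --
    FD 2.5: (-7.178,14.684) -> (-8.155,12.382) [heading=247, draw]
    LT 180: heading 247 -> 67
  ]
  -- iteration 2/3 --
  RT 203: heading 67 -> 224
  RT 90: heading 224 -> 134
  FD 7.8: (-8.155,12.382) -> (-13.573,17.993) [heading=134, draw]
  REPEAT 4 [
    -- iteration 1/4 --
    FD 2.5: (-13.573,17.993) -> (-15.31,19.792) [heading=134, draw]
    LT 180: heading 134 -> 314
    -- iteration 2/4 --
    FD 2.5: (-15.31,19.792) -> (-13.573,17.993) [heading=314, draw]
    LT 180: heading 314 -> 134
    -- iteration 3/4 --
    FD 2.5: (-13.573,17.993) -> (-15.31,19.792) [heading=134, draw]
    LT 180: heading 134 -> 314
    -- iteration 4/4 --
    FD 2.5: (-15.31,19.792) -> (-13.573,17.993) [heading=314, draw]
    LT 180: heading 314 -> 134
  ]
  -- iteration 3/3 --
  RT 203: heading 134 -> 291
  RT 90: heading 291 -> 201
  FD 7.8: (-13.573,17.993) -> (-20.855,15.198) [heading=201, draw]
  REPEAT 4 [
    -- iteration 1/4 --
    FD 2.5: (-20.855,15.198) -> (-23.189,14.302) [heading=201, draw]
    LT 180: heading 201 -> 21
    -- iteration 2/4 --
    FD 2.5: (-23.189,14.302) -> (-20.855,15.198) [heading=21, draw]
    LT 180: heading 21 -> 201
    -- iteration 3/4 --
    FD 2.5: (-20.855,15.198) -> (-23.189,14.302) [heading=201, draw]
    LT 180: heading 201 -> 21
    -- iteration 4/4 --
    FD 2.5: (-23.189,14.302) -> (-20.855,15.198) [heading=21, draw]
    LT 180: heading 21 -> 201
  ]
]
FD 13.4: (-20.855,15.198) -> (-33.365,10.396) [heading=201, draw]
LT 90: heading 201 -> 291
PU: pen up
RT 180: heading 291 -> 111
Final: pos=(-33.365,10.396), heading=111, 17 segment(s) drawn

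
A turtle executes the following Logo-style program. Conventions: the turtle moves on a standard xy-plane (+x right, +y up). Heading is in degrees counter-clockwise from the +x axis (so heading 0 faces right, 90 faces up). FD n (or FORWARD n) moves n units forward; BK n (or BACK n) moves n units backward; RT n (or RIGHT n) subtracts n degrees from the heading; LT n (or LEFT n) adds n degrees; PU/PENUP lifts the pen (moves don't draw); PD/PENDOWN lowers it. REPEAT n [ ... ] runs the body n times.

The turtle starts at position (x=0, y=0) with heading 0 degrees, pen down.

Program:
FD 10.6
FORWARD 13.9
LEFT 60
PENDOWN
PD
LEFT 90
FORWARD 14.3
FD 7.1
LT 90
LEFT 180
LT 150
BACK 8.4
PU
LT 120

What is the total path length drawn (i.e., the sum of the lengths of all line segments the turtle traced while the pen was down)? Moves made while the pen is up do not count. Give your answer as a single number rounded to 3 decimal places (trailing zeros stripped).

Answer: 54.3

Derivation:
Executing turtle program step by step:
Start: pos=(0,0), heading=0, pen down
FD 10.6: (0,0) -> (10.6,0) [heading=0, draw]
FD 13.9: (10.6,0) -> (24.5,0) [heading=0, draw]
LT 60: heading 0 -> 60
PD: pen down
PD: pen down
LT 90: heading 60 -> 150
FD 14.3: (24.5,0) -> (12.116,7.15) [heading=150, draw]
FD 7.1: (12.116,7.15) -> (5.967,10.7) [heading=150, draw]
LT 90: heading 150 -> 240
LT 180: heading 240 -> 60
LT 150: heading 60 -> 210
BK 8.4: (5.967,10.7) -> (13.242,14.9) [heading=210, draw]
PU: pen up
LT 120: heading 210 -> 330
Final: pos=(13.242,14.9), heading=330, 5 segment(s) drawn

Segment lengths:
  seg 1: (0,0) -> (10.6,0), length = 10.6
  seg 2: (10.6,0) -> (24.5,0), length = 13.9
  seg 3: (24.5,0) -> (12.116,7.15), length = 14.3
  seg 4: (12.116,7.15) -> (5.967,10.7), length = 7.1
  seg 5: (5.967,10.7) -> (13.242,14.9), length = 8.4
Total = 54.3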